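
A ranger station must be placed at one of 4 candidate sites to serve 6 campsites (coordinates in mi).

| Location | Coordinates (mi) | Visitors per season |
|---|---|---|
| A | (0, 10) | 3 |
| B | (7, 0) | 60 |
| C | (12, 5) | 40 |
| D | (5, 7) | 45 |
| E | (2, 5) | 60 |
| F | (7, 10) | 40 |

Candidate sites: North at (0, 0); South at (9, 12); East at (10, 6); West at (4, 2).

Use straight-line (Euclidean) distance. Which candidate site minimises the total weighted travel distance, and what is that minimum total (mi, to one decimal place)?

West, total 1372.5 mi

Total weighted distance at each candidate:
  North (0, 0): total = 2168.5
  South (9, 12): total = 2057.5
  East (10, 6): total = 1437.4
  West (4, 2): total = 1372.5
Minimum is at West with total 1372.5 mi.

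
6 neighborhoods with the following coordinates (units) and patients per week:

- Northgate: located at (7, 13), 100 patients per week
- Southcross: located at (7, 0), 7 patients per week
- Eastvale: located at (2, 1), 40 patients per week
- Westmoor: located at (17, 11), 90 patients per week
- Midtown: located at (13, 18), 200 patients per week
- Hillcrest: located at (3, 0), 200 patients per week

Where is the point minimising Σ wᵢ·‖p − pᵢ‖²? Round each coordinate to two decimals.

(8.73, 9.31)

The minimiser of Σwᵢ‖p−pᵢ‖² is the weighted centroid p* = (Σwᵢpᵢ)/(Σwᵢ).
Σwᵢ = 637.
Σwᵢxᵢ = 100·7 + 7·7 + 40·2 + 90·17 + 200·13 + 200·3 = 5559.
Σwᵢyᵢ = 100·13 + 7·0 + 40·1 + 90·11 + 200·18 + 200·0 = 5930.
x* = 5559/637 = 8.73, y* = 5930/637 = 9.31.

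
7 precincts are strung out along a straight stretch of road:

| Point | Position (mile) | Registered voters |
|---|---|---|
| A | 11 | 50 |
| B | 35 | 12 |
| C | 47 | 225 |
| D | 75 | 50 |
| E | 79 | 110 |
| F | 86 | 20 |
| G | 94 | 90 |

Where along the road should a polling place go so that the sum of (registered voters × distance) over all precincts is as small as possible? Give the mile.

x = 47

For a sum of weighted absolute distances on a line, the optimum is the weighted median (not the mean). Total weight W = 557; half-weight = 278.5.
Sort by position and accumulate weight:
  mile 11 (A, w=50) → cum 50
  mile 35 (B, w=12) → cum 62
  mile 47 (C, w=225) → cum 287  ≥ 278.5 → median here
  mile 75 (D, w=50) → cum 337
  mile 79 (E, w=110) → cum 447
  mile 86 (F, w=20) → cum 467
  mile 94 (G, w=90) → cum 557
Optimal location: mile 47.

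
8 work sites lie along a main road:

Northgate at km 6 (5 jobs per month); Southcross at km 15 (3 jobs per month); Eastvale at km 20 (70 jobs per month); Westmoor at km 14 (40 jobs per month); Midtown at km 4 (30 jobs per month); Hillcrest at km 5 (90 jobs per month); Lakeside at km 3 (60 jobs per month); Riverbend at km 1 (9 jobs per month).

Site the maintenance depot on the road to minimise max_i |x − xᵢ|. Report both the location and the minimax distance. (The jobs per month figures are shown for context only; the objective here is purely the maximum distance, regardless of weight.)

The 1-center on a line is the midpoint of the two extreme points: leftmost at 1, rightmost at 20.
Optimal location = (1 + 20)/2 = 10.5; maximum distance = (20 − 1)/2 = 9.5.

location 10.5, max distance 9.5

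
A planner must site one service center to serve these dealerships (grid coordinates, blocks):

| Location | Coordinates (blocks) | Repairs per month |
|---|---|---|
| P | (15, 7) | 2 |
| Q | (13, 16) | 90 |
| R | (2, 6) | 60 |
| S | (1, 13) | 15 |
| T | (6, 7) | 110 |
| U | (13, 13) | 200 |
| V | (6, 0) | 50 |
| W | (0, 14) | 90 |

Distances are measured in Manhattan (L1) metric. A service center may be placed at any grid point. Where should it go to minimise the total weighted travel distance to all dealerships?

Manhattan distance separates: Σwᵢ(|x−xᵢ|+|y−yᵢ|) = Σwᵢ|x−xᵢ| + Σwᵢ|y−yᵢ|, so x and y are optimised independently as 1-D weighted medians.
Total weight W = 617; half = 308.5.
x-coordinate, sorted with cumulative weight:
  x=0 (W, w=90) cum 90
  x=1 (S, w=15) cum 105
  x=2 (R, w=60) cum 165
  x=6 (T, w=110) cum 275
  x=6 (V, w=50) cum 325  ← median
  x=13 (Q, w=90) cum 415
  x=13 (U, w=200) cum 615
  x=15 (P, w=2) cum 617
⇒ x* = 6
y-coordinate, sorted with cumulative weight:
  y=0 (V, w=50) cum 50
  y=6 (R, w=60) cum 110
  y=7 (P, w=2) cum 112
  y=7 (T, w=110) cum 222
  y=13 (S, w=15) cum 237
  y=13 (U, w=200) cum 437  ← median
  y=14 (W, w=90) cum 527
  y=16 (Q, w=90) cum 617
⇒ y* = 13

(6, 13)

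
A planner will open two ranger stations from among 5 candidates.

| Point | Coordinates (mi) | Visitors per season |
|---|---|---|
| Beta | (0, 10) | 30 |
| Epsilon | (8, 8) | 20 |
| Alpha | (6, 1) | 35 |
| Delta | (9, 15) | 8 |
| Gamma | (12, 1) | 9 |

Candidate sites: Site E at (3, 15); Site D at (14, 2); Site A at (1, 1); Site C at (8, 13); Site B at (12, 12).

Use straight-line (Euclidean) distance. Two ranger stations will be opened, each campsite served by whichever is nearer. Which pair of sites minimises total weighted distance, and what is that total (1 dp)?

Evaluate every pair (each demand assigned to the nearer of the two):
  {Site A, Site C}: total = 648.2
  {Site E, Site A}: total = 669.0
  {Site D, Site C}: total = 676.5
  {Site A, Site B}: total = 692.7
  {Site E, Site D}: total = 694.9
  {Site D, Site A}: total = 747.9
  {Site D, Site B}: total = 814.3
  {Site E, Site C}: total = 832.5
  {Site E, Site B}: total = 859.6
  {Site C, Site B}: total = 899.0
Best pair: {Site A, Site C} with total 648.2.

{Site A, Site C}, total 648.2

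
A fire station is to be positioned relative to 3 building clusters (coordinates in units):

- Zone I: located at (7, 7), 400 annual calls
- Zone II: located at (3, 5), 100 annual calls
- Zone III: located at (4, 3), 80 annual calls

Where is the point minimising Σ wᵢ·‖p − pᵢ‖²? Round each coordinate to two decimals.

The minimiser of Σwᵢ‖p−pᵢ‖² is the weighted centroid p* = (Σwᵢpᵢ)/(Σwᵢ).
Σwᵢ = 580.
Σwᵢxᵢ = 400·7 + 100·3 + 80·4 = 3420.
Σwᵢyᵢ = 400·7 + 100·5 + 80·3 = 3540.
x* = 3420/580 = 5.90, y* = 3540/580 = 6.10.

(5.90, 6.10)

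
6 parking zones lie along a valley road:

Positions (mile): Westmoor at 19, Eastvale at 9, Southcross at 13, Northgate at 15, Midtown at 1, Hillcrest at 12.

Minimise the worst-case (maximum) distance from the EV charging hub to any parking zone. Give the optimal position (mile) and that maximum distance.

location 10, max distance 9

The 1-center on a line is the midpoint of the two extreme points: leftmost at 1, rightmost at 19.
Optimal location = (1 + 19)/2 = 10; maximum distance = (19 − 1)/2 = 9.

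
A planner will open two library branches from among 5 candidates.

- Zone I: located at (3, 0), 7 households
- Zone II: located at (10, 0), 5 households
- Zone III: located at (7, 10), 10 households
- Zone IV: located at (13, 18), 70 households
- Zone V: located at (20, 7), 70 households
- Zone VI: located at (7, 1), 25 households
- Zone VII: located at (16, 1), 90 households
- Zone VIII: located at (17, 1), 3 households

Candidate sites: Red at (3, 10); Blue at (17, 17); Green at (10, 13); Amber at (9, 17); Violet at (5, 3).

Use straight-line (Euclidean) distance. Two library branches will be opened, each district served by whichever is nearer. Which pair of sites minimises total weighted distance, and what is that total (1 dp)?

{Blue, Violet}, total 2260.1

Evaluate every pair (each demand assigned to the nearer of the two):
  {Blue, Violet}: total = 2260.1
  {Green, Violet}: total = 2434.8
  {Amber, Violet}: total = 2569.9
  {Blue, Green}: total = 2788.6
  {Green, Amber}: total = 2874.1
  {Red, Green}: total = 2890.9
  {Red, Blue}: total = 2907.7
  {Red, Violet}: total = 3191.0
  {Blue, Amber}: total = 3197.5
  {Red, Amber}: total = 3219.5
Best pair: {Blue, Violet} with total 2260.1.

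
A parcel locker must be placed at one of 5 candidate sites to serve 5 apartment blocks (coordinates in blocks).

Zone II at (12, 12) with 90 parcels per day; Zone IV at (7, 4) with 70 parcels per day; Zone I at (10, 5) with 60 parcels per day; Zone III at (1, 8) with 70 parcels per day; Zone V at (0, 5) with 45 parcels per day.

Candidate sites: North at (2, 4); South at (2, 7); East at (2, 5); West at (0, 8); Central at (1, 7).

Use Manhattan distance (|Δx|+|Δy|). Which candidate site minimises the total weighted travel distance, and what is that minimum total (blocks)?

Total weighted distance at each candidate:
  North (2, 4): total = 2995
  South (2, 7): total = 2830
  East (2, 5): total = 2800
  West (0, 8): total = 3195
  Central (1, 7): total = 2935
Minimum is at East with total 2800 blocks.

East, total 2800 blocks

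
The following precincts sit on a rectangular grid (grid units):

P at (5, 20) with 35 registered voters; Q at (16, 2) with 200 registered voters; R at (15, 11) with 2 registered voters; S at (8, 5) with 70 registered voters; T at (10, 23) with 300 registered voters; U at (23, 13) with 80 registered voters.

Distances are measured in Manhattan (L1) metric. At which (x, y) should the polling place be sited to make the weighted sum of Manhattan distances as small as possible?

Manhattan distance separates: Σwᵢ(|x−xᵢ|+|y−yᵢ|) = Σwᵢ|x−xᵢ| + Σwᵢ|y−yᵢ|, so x and y are optimised independently as 1-D weighted medians.
Total weight W = 687; half = 343.5.
x-coordinate, sorted with cumulative weight:
  x=5 (P, w=35) cum 35
  x=8 (S, w=70) cum 105
  x=10 (T, w=300) cum 405  ← median
  x=15 (R, w=2) cum 407
  x=16 (Q, w=200) cum 607
  x=23 (U, w=80) cum 687
⇒ x* = 10
y-coordinate, sorted with cumulative weight:
  y=2 (Q, w=200) cum 200
  y=5 (S, w=70) cum 270
  y=11 (R, w=2) cum 272
  y=13 (U, w=80) cum 352  ← median
  y=20 (P, w=35) cum 387
  y=23 (T, w=300) cum 687
⇒ y* = 13

(10, 13)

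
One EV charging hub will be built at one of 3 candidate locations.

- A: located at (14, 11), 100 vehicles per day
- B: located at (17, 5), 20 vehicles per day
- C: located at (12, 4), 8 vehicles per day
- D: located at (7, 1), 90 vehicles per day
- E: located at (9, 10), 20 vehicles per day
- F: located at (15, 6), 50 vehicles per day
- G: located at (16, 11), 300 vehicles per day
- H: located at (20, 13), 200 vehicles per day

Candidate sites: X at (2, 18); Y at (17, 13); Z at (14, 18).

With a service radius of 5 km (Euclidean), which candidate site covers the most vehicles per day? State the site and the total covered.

Y, covering 600

Coverage radius r = 5 km; a point is covered iff (Δx)²+(Δy)² ≤ 5² = 25.
  X (2, 18): covers {none} → 0
  Y (17, 13): covers {A, G, H} → 600
  Z (14, 18): covers {none} → 0
Maximum coverage at Y: 600 vehicles per day.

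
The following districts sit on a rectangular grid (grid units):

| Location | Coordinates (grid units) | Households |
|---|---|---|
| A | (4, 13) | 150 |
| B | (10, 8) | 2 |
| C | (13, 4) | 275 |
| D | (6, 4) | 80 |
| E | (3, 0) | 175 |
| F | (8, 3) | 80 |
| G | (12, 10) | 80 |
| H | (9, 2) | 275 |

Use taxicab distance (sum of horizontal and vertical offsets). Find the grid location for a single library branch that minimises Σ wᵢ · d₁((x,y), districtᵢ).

(9, 4)

Manhattan distance separates: Σwᵢ(|x−xᵢ|+|y−yᵢ|) = Σwᵢ|x−xᵢ| + Σwᵢ|y−yᵢ|, so x and y are optimised independently as 1-D weighted medians.
Total weight W = 1117; half = 558.5.
x-coordinate, sorted with cumulative weight:
  x=3 (E, w=175) cum 175
  x=4 (A, w=150) cum 325
  x=6 (D, w=80) cum 405
  x=8 (F, w=80) cum 485
  x=9 (H, w=275) cum 760  ← median
  x=10 (B, w=2) cum 762
  x=12 (G, w=80) cum 842
  x=13 (C, w=275) cum 1117
⇒ x* = 9
y-coordinate, sorted with cumulative weight:
  y=0 (E, w=175) cum 175
  y=2 (H, w=275) cum 450
  y=3 (F, w=80) cum 530
  y=4 (C, w=275) cum 805  ← median
  y=4 (D, w=80) cum 885
  y=8 (B, w=2) cum 887
  y=10 (G, w=80) cum 967
  y=13 (A, w=150) cum 1117
⇒ y* = 4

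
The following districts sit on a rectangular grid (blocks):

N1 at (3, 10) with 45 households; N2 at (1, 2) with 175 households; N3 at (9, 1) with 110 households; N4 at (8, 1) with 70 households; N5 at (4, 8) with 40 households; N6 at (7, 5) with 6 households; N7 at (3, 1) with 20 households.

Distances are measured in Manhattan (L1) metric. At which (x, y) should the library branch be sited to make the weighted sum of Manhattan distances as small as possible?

Manhattan distance separates: Σwᵢ(|x−xᵢ|+|y−yᵢ|) = Σwᵢ|x−xᵢ| + Σwᵢ|y−yᵢ|, so x and y are optimised independently as 1-D weighted medians.
Total weight W = 466; half = 233.
x-coordinate, sorted with cumulative weight:
  x=1 (N2, w=175) cum 175
  x=3 (N1, w=45) cum 220
  x=3 (N7, w=20) cum 240  ← median
  x=4 (N5, w=40) cum 280
  x=7 (N6, w=6) cum 286
  x=8 (N4, w=70) cum 356
  x=9 (N3, w=110) cum 466
⇒ x* = 3
y-coordinate, sorted with cumulative weight:
  y=1 (N3, w=110) cum 110
  y=1 (N4, w=70) cum 180
  y=1 (N7, w=20) cum 200
  y=2 (N2, w=175) cum 375  ← median
  y=5 (N6, w=6) cum 381
  y=8 (N5, w=40) cum 421
  y=10 (N1, w=45) cum 466
⇒ y* = 2

(3, 2)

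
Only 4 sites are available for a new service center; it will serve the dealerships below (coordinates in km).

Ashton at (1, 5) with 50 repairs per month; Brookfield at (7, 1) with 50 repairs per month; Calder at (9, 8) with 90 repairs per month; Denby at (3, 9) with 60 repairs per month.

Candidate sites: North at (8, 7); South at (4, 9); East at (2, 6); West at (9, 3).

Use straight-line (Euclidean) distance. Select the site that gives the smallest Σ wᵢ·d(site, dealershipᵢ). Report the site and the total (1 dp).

Total weighted distance at each candidate:
  North (8, 7): total = 1118.5
  South (4, 9): total = 1196.1
  East (2, 6): total = 1269.2
  West (9, 3): total = 1512.8
Minimum is at North with total 1118.5 km.

North, total 1118.5 km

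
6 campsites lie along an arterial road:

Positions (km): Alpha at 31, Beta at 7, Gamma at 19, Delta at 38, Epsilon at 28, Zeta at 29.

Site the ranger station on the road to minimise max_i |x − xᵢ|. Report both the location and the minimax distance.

location 22.5, max distance 15.5

The 1-center on a line is the midpoint of the two extreme points: leftmost at 7, rightmost at 38.
Optimal location = (7 + 38)/2 = 22.5; maximum distance = (38 − 7)/2 = 15.5.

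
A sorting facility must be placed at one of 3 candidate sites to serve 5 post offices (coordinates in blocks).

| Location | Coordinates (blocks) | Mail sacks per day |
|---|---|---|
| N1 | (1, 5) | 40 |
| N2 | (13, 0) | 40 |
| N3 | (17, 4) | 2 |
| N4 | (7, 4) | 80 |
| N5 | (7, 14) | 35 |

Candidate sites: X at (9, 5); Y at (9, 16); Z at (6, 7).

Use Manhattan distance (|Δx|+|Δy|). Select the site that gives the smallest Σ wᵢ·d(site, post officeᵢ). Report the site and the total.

X, total 1323 blocks

Total weighted distance at each candidate:
  X (9, 5): total = 1323
  Y (9, 16): total = 2860
  Z (6, 7): total = 1468
Minimum is at X with total 1323 blocks.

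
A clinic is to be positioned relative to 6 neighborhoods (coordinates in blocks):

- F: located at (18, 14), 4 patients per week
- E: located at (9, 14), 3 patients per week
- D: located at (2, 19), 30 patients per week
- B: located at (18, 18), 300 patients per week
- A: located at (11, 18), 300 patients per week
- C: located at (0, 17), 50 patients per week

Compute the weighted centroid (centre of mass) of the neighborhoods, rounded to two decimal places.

(12.90, 17.93)

The minimiser of Σwᵢ‖p−pᵢ‖² is the weighted centroid p* = (Σwᵢpᵢ)/(Σwᵢ).
Σwᵢ = 687.
Σwᵢxᵢ = 4·18 + 3·9 + 30·2 + 300·18 + 300·11 + 50·0 = 8859.
Σwᵢyᵢ = 4·14 + 3·14 + 30·19 + 300·18 + 300·18 + 50·17 = 12318.
x* = 8859/687 = 12.90, y* = 12318/687 = 17.93.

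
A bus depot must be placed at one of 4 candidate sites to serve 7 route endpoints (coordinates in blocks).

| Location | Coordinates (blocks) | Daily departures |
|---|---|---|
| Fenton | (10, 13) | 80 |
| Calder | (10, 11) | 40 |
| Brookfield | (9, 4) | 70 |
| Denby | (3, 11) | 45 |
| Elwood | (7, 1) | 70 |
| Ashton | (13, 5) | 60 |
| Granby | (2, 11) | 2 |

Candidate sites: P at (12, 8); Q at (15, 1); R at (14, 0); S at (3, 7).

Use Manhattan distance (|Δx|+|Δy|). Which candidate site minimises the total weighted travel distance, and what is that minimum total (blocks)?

P, total 2896 blocks

Total weighted distance at each candidate:
  P (12, 8): total = 2896
  Q (15, 1): total = 4546
  R (14, 0): total = 4546
  S (3, 7): total = 3720
Minimum is at P with total 2896 blocks.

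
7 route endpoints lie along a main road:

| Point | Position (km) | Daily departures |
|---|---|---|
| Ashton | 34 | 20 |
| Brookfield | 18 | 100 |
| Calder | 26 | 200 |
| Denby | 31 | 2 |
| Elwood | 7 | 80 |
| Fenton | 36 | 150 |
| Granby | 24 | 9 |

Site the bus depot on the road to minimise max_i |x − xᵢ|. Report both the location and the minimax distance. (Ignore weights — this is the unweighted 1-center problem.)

The 1-center on a line is the midpoint of the two extreme points: leftmost at 7, rightmost at 36.
Optimal location = (7 + 36)/2 = 21.5; maximum distance = (36 − 7)/2 = 14.5.

location 21.5, max distance 14.5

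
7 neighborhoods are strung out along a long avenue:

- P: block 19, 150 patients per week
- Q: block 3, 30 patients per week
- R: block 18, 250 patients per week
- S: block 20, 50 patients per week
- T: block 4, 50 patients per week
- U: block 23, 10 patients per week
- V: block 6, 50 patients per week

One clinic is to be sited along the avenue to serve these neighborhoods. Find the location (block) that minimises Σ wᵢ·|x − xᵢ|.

For a sum of weighted absolute distances on a line, the optimum is the weighted median (not the mean). Total weight W = 590; half-weight = 295.
Sort by position and accumulate weight:
  block 3 (Q, w=30) → cum 30
  block 4 (T, w=50) → cum 80
  block 6 (V, w=50) → cum 130
  block 18 (R, w=250) → cum 380  ≥ 295 → median here
  block 19 (P, w=150) → cum 530
  block 20 (S, w=50) → cum 580
  block 23 (U, w=10) → cum 590
Optimal location: block 18.

x = 18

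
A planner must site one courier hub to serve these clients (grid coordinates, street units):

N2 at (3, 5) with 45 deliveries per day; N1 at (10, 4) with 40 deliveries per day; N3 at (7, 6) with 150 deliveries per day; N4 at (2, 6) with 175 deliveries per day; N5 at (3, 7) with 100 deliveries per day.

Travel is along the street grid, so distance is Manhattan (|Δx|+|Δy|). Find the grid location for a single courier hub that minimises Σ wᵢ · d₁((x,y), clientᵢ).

Manhattan distance separates: Σwᵢ(|x−xᵢ|+|y−yᵢ|) = Σwᵢ|x−xᵢ| + Σwᵢ|y−yᵢ|, so x and y are optimised independently as 1-D weighted medians.
Total weight W = 510; half = 255.
x-coordinate, sorted with cumulative weight:
  x=2 (N4, w=175) cum 175
  x=3 (N2, w=45) cum 220
  x=3 (N5, w=100) cum 320  ← median
  x=7 (N3, w=150) cum 470
  x=10 (N1, w=40) cum 510
⇒ x* = 3
y-coordinate, sorted with cumulative weight:
  y=4 (N1, w=40) cum 40
  y=5 (N2, w=45) cum 85
  y=6 (N3, w=150) cum 235
  y=6 (N4, w=175) cum 410  ← median
  y=7 (N5, w=100) cum 510
⇒ y* = 6

(3, 6)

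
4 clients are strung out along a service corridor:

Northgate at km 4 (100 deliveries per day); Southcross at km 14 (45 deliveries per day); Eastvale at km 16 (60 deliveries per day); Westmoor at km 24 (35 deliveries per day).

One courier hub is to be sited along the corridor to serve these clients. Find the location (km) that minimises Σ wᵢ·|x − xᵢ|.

For a sum of weighted absolute distances on a line, the optimum is the weighted median (not the mean). Total weight W = 240; half-weight = 120.
Sort by position and accumulate weight:
  km 4 (Northgate, w=100) → cum 100
  km 14 (Southcross, w=45) → cum 145  ≥ 120 → median here
  km 16 (Eastvale, w=60) → cum 205
  km 24 (Westmoor, w=35) → cum 240
Optimal location: km 14.

x = 14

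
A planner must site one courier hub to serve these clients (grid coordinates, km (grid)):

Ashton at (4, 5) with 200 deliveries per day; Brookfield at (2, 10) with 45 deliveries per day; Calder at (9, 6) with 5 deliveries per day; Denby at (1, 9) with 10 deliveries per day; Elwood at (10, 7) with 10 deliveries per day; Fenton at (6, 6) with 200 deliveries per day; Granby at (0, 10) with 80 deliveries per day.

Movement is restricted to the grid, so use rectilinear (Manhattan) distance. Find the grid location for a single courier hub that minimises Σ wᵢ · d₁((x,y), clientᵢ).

(4, 6)

Manhattan distance separates: Σwᵢ(|x−xᵢ|+|y−yᵢ|) = Σwᵢ|x−xᵢ| + Σwᵢ|y−yᵢ|, so x and y are optimised independently as 1-D weighted medians.
Total weight W = 550; half = 275.
x-coordinate, sorted with cumulative weight:
  x=0 (Granby, w=80) cum 80
  x=1 (Denby, w=10) cum 90
  x=2 (Brookfield, w=45) cum 135
  x=4 (Ashton, w=200) cum 335  ← median
  x=6 (Fenton, w=200) cum 535
  x=9 (Calder, w=5) cum 540
  x=10 (Elwood, w=10) cum 550
⇒ x* = 4
y-coordinate, sorted with cumulative weight:
  y=5 (Ashton, w=200) cum 200
  y=6 (Calder, w=5) cum 205
  y=6 (Fenton, w=200) cum 405  ← median
  y=7 (Elwood, w=10) cum 415
  y=9 (Denby, w=10) cum 425
  y=10 (Brookfield, w=45) cum 470
  y=10 (Granby, w=80) cum 550
⇒ y* = 6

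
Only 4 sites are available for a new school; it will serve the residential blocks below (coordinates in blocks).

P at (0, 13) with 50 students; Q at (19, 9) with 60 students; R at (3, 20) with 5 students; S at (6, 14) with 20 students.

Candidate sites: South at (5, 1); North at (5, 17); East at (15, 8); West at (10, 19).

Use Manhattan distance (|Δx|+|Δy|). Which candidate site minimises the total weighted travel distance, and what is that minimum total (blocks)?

East, total 1720 blocks

Total weighted distance at each candidate:
  South (5, 1): total = 2555
  North (5, 17): total = 1875
  East (15, 8): total = 1720
  West (10, 19): total = 2160
Minimum is at East with total 1720 blocks.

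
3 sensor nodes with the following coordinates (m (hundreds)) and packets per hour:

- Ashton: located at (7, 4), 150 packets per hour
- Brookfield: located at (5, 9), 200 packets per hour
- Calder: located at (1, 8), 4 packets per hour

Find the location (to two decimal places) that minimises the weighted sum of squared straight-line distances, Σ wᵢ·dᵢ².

The minimiser of Σwᵢ‖p−pᵢ‖² is the weighted centroid p* = (Σwᵢpᵢ)/(Σwᵢ).
Σwᵢ = 354.
Σwᵢxᵢ = 150·7 + 200·5 + 4·1 = 2054.
Σwᵢyᵢ = 150·4 + 200·9 + 4·8 = 2432.
x* = 2054/354 = 5.80, y* = 2432/354 = 6.87.

(5.80, 6.87)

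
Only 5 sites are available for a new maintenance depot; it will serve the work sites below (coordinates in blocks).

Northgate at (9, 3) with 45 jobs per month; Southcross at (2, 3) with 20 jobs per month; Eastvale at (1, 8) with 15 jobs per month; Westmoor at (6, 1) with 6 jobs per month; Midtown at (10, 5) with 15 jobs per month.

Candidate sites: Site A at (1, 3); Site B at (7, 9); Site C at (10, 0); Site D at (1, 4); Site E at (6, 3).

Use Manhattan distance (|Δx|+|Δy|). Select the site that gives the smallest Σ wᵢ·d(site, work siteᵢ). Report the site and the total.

Site E, total 467 blocks

Total weighted distance at each candidate:
  Site A (1, 3): total = 662
  Site B (7, 9): total = 844
  Site C (10, 0): total = 760
  Site D (1, 4): total = 703
  Site E (6, 3): total = 467
Minimum is at Site E with total 467 blocks.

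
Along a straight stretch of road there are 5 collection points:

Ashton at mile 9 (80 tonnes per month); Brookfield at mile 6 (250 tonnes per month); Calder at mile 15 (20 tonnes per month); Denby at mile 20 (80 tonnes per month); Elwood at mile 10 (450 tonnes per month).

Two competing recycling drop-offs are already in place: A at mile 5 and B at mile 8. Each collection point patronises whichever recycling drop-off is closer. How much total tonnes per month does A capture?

The indifferent point is the midpoint (5+8)/2 = 6.5; collection points left of it (closer to A at 5) go to A, those right go to B.
  Brookfield at 6 (w=250) → A
  Ashton at 9 (w=80) → B
  Elwood at 10 (w=450) → B
  Calder at 15 (w=20) → B
  Denby at 20 (w=80) → B
A captures 250; B captures 630.

250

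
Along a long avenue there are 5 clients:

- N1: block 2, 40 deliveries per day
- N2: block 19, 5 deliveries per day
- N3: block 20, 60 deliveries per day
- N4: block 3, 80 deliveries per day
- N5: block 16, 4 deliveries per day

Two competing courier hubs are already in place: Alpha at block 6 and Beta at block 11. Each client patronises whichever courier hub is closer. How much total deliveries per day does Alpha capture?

The indifferent point is the midpoint (6+11)/2 = 8.5; clients left of it (closer to Alpha at 6) go to Alpha, those right go to Beta.
  N1 at 2 (w=40) → Alpha
  N4 at 3 (w=80) → Alpha
  N5 at 16 (w=4) → Beta
  N2 at 19 (w=5) → Beta
  N3 at 20 (w=60) → Beta
Alpha captures 120; Beta captures 69.

120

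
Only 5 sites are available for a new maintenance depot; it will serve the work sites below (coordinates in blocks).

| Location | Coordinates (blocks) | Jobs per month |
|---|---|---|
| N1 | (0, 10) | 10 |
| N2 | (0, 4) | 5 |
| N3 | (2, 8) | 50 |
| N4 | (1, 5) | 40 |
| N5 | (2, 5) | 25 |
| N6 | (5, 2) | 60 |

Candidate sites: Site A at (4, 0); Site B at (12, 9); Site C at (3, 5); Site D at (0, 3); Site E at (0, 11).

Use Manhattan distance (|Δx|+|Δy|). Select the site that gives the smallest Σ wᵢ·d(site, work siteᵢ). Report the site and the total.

Site C, total 705 blocks

Total weighted distance at each candidate:
  Site A (4, 0): total = 1355
  Site B (12, 9): total = 2555
  Site C (3, 5): total = 705
  Site D (0, 3): total = 1005
  Site E (0, 11): total = 1615
Minimum is at Site C with total 705 blocks.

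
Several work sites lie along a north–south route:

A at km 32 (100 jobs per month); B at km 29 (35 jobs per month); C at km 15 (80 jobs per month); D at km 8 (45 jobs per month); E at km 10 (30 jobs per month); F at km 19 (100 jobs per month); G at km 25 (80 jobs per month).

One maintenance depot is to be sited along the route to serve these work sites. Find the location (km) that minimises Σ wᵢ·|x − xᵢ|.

x = 19

For a sum of weighted absolute distances on a line, the optimum is the weighted median (not the mean). Total weight W = 470; half-weight = 235.
Sort by position and accumulate weight:
  km 8 (D, w=45) → cum 45
  km 10 (E, w=30) → cum 75
  km 15 (C, w=80) → cum 155
  km 19 (F, w=100) → cum 255  ≥ 235 → median here
  km 25 (G, w=80) → cum 335
  km 29 (B, w=35) → cum 370
  km 32 (A, w=100) → cum 470
Optimal location: km 19.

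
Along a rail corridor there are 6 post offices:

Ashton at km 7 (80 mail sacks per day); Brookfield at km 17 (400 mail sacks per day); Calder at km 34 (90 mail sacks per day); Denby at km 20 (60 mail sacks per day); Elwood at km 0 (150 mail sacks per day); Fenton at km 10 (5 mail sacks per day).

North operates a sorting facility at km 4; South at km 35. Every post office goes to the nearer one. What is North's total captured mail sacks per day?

635

The indifferent point is the midpoint (4+35)/2 = 19.5; post offices left of it (closer to North at 4) go to North, those right go to South.
  Elwood at 0 (w=150) → North
  Ashton at 7 (w=80) → North
  Fenton at 10 (w=5) → North
  Brookfield at 17 (w=400) → North
  Denby at 20 (w=60) → South
  Calder at 34 (w=90) → South
North captures 635; South captures 150.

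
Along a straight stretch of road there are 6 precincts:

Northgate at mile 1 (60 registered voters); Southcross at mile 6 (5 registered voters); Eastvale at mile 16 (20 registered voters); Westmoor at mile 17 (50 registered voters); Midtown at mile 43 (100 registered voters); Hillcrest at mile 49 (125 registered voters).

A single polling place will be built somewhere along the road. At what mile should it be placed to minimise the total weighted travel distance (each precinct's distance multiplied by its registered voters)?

x = 43

For a sum of weighted absolute distances on a line, the optimum is the weighted median (not the mean). Total weight W = 360; half-weight = 180.
Sort by position and accumulate weight:
  mile 1 (Northgate, w=60) → cum 60
  mile 6 (Southcross, w=5) → cum 65
  mile 16 (Eastvale, w=20) → cum 85
  mile 17 (Westmoor, w=50) → cum 135
  mile 43 (Midtown, w=100) → cum 235  ≥ 180 → median here
  mile 49 (Hillcrest, w=125) → cum 360
Optimal location: mile 43.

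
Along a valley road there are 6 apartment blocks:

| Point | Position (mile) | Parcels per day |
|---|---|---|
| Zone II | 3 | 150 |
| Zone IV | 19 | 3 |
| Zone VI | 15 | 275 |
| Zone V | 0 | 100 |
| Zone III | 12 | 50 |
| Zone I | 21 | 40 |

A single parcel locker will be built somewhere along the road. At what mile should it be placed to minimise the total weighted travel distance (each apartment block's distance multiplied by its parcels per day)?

For a sum of weighted absolute distances on a line, the optimum is the weighted median (not the mean). Total weight W = 618; half-weight = 309.
Sort by position and accumulate weight:
  mile 0 (Zone V, w=100) → cum 100
  mile 3 (Zone II, w=150) → cum 250
  mile 12 (Zone III, w=50) → cum 300
  mile 15 (Zone VI, w=275) → cum 575  ≥ 309 → median here
  mile 19 (Zone IV, w=3) → cum 578
  mile 21 (Zone I, w=40) → cum 618
Optimal location: mile 15.

x = 15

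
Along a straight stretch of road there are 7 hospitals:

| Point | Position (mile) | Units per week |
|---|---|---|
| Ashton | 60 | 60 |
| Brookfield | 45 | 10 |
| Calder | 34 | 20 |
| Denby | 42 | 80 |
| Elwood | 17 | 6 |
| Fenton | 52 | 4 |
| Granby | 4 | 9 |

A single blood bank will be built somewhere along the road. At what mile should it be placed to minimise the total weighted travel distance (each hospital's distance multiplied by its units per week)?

For a sum of weighted absolute distances on a line, the optimum is the weighted median (not the mean). Total weight W = 189; half-weight = 94.5.
Sort by position and accumulate weight:
  mile 4 (Granby, w=9) → cum 9
  mile 17 (Elwood, w=6) → cum 15
  mile 34 (Calder, w=20) → cum 35
  mile 42 (Denby, w=80) → cum 115  ≥ 94.5 → median here
  mile 45 (Brookfield, w=10) → cum 125
  mile 52 (Fenton, w=4) → cum 129
  mile 60 (Ashton, w=60) → cum 189
Optimal location: mile 42.

x = 42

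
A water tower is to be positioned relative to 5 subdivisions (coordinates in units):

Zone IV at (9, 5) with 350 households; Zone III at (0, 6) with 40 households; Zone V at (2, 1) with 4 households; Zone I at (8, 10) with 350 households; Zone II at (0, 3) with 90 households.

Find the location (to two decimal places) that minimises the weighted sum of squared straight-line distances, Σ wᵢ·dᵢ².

(7.14, 6.91)

The minimiser of Σwᵢ‖p−pᵢ‖² is the weighted centroid p* = (Σwᵢpᵢ)/(Σwᵢ).
Σwᵢ = 834.
Σwᵢxᵢ = 350·9 + 40·0 + 4·2 + 350·8 + 90·0 = 5958.
Σwᵢyᵢ = 350·5 + 40·6 + 4·1 + 350·10 + 90·3 = 5764.
x* = 5958/834 = 7.14, y* = 5764/834 = 6.91.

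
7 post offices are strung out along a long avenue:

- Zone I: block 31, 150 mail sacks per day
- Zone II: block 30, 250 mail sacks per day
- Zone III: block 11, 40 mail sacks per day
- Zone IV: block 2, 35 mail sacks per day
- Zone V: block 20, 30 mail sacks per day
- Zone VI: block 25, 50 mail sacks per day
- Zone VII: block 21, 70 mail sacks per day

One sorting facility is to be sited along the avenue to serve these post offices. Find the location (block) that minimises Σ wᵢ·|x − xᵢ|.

For a sum of weighted absolute distances on a line, the optimum is the weighted median (not the mean). Total weight W = 625; half-weight = 312.5.
Sort by position and accumulate weight:
  block 2 (Zone IV, w=35) → cum 35
  block 11 (Zone III, w=40) → cum 75
  block 20 (Zone V, w=30) → cum 105
  block 21 (Zone VII, w=70) → cum 175
  block 25 (Zone VI, w=50) → cum 225
  block 30 (Zone II, w=250) → cum 475  ≥ 312.5 → median here
  block 31 (Zone I, w=150) → cum 625
Optimal location: block 30.

x = 30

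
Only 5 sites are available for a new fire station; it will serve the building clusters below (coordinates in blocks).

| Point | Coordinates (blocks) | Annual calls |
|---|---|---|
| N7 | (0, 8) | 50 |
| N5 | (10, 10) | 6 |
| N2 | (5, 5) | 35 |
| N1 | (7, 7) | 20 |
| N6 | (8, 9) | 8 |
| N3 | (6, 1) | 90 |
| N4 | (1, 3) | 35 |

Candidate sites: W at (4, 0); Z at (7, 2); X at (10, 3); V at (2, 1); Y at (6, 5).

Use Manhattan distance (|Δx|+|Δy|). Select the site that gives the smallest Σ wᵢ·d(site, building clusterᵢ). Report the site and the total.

Y, total 1252 blocks

Total weighted distance at each candidate:
  W (4, 0): total = 1690
  Z (7, 2): total = 1480
  X (10, 3): total = 2096
  V (2, 1): total = 1594
  Y (6, 5): total = 1252
Minimum is at Y with total 1252 blocks.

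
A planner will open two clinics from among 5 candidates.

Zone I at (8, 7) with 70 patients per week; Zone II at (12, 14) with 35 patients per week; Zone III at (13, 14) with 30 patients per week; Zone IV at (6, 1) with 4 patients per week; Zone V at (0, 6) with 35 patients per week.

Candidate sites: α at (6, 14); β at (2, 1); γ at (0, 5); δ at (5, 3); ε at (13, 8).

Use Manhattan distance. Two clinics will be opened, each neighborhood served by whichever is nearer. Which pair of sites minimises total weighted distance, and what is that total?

{γ, ε}, total 920

Evaluate every pair (each demand assigned to the nearer of the two):
  {γ, ε}: total = 920
  {β, ε}: total = 1106
  {α, γ}: total = 1125
  {δ, ε}: total = 1137
  {α, δ}: total = 1202
  {α, β}: total = 1311
  {α, ε}: total = 1352
  {γ, δ}: total = 1737
  {β, δ}: total = 1947
  {β, γ}: total = 2146
Best pair: {γ, ε} with total 920.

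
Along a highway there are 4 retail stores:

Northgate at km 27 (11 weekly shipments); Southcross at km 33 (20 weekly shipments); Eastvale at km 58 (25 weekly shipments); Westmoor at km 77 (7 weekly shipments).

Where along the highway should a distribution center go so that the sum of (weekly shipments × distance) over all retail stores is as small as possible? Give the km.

For a sum of weighted absolute distances on a line, the optimum is the weighted median (not the mean). Total weight W = 63; half-weight = 31.5.
Sort by position and accumulate weight:
  km 27 (Northgate, w=11) → cum 11
  km 33 (Southcross, w=20) → cum 31
  km 58 (Eastvale, w=25) → cum 56  ≥ 31.5 → median here
  km 77 (Westmoor, w=7) → cum 63
Optimal location: km 58.

x = 58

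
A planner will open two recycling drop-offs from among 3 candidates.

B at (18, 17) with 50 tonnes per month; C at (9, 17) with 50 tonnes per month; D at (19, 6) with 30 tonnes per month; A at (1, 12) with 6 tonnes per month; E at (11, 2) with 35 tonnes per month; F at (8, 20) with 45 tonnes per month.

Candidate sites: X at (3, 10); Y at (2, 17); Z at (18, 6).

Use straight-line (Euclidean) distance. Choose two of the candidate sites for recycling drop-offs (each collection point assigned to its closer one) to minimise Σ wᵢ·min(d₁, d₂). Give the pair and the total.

{Y, Z}, total 1544.6

Evaluate every pair (each demand assigned to the nearer of the two):
  {Y, Z}: total = 1544.6
  {X, Z}: total = 1843.2
  {X, Y}: total = 2359.6
Best pair: {Y, Z} with total 1544.6.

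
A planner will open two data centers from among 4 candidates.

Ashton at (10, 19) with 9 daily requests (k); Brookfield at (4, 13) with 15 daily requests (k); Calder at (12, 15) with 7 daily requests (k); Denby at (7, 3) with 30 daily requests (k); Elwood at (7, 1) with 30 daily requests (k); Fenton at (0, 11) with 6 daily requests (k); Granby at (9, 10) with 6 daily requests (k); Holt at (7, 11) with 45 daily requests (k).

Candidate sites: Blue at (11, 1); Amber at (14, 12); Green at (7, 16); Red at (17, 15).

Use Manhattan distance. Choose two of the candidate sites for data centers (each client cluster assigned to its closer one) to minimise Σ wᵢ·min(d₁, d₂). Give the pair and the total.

Evaluate every pair (each demand assigned to the nearer of the two):
  {Blue, Green}: total = 831
  {Blue, Amber}: total = 1091
  {Amber, Green}: total = 1358
  {Green, Red}: total = 1364
  {Blue, Red}: total = 1481
  {Amber, Red}: total = 1811
Best pair: {Blue, Green} with total 831.

{Blue, Green}, total 831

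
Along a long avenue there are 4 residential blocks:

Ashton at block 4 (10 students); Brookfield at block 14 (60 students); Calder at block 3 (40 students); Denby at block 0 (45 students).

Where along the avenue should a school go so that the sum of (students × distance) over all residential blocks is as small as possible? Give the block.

For a sum of weighted absolute distances on a line, the optimum is the weighted median (not the mean). Total weight W = 155; half-weight = 77.5.
Sort by position and accumulate weight:
  block 0 (Denby, w=45) → cum 45
  block 3 (Calder, w=40) → cum 85  ≥ 77.5 → median here
  block 4 (Ashton, w=10) → cum 95
  block 14 (Brookfield, w=60) → cum 155
Optimal location: block 3.

x = 3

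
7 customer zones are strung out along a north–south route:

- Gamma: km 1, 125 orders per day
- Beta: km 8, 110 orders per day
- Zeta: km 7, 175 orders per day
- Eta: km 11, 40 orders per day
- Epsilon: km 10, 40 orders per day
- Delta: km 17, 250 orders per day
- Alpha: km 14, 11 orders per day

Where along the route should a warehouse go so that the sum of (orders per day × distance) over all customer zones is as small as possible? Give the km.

For a sum of weighted absolute distances on a line, the optimum is the weighted median (not the mean). Total weight W = 751; half-weight = 375.5.
Sort by position and accumulate weight:
  km 1 (Gamma, w=125) → cum 125
  km 7 (Zeta, w=175) → cum 300
  km 8 (Beta, w=110) → cum 410  ≥ 375.5 → median here
  km 10 (Epsilon, w=40) → cum 450
  km 11 (Eta, w=40) → cum 490
  km 14 (Alpha, w=11) → cum 501
  km 17 (Delta, w=250) → cum 751
Optimal location: km 8.

x = 8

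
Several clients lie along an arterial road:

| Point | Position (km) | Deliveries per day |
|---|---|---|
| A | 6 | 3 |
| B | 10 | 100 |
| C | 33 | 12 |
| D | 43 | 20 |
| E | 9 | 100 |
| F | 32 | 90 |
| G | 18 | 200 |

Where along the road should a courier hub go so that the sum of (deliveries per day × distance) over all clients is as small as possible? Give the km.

x = 18

For a sum of weighted absolute distances on a line, the optimum is the weighted median (not the mean). Total weight W = 525; half-weight = 262.5.
Sort by position and accumulate weight:
  km 6 (A, w=3) → cum 3
  km 9 (E, w=100) → cum 103
  km 10 (B, w=100) → cum 203
  km 18 (G, w=200) → cum 403  ≥ 262.5 → median here
  km 32 (F, w=90) → cum 493
  km 33 (C, w=12) → cum 505
  km 43 (D, w=20) → cum 525
Optimal location: km 18.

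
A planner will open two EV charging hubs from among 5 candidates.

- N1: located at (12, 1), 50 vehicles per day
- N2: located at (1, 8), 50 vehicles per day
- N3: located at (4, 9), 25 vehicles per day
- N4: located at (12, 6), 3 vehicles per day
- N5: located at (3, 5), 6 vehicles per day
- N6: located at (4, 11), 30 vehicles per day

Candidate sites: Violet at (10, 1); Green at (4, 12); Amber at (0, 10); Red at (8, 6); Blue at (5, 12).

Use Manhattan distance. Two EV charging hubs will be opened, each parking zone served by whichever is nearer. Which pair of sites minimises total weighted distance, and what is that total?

{Violet, Amber}, total 594

Evaluate every pair (each demand assigned to the nearer of the two):
  {Violet, Amber}: total = 594
  {Violet, Green}: total = 624
  {Violet, Blue}: total = 735
  {Amber, Red}: total = 923
  {Green, Red}: total = 953
  {Violet, Red}: total = 1043
  {Red, Blue}: total = 1058
  {Green, Amber}: total = 1295
  {Amber, Blue}: total = 1297
  {Green, Blue}: total = 1442
Best pair: {Violet, Amber} with total 594.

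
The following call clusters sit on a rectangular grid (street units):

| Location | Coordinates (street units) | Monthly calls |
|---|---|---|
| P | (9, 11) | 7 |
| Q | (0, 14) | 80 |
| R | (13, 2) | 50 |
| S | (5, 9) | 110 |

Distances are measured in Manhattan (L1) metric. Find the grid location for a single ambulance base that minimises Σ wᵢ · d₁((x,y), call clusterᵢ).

(5, 9)

Manhattan distance separates: Σwᵢ(|x−xᵢ|+|y−yᵢ|) = Σwᵢ|x−xᵢ| + Σwᵢ|y−yᵢ|, so x and y are optimised independently as 1-D weighted medians.
Total weight W = 247; half = 123.5.
x-coordinate, sorted with cumulative weight:
  x=0 (Q, w=80) cum 80
  x=5 (S, w=110) cum 190  ← median
  x=9 (P, w=7) cum 197
  x=13 (R, w=50) cum 247
⇒ x* = 5
y-coordinate, sorted with cumulative weight:
  y=2 (R, w=50) cum 50
  y=9 (S, w=110) cum 160  ← median
  y=11 (P, w=7) cum 167
  y=14 (Q, w=80) cum 247
⇒ y* = 9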